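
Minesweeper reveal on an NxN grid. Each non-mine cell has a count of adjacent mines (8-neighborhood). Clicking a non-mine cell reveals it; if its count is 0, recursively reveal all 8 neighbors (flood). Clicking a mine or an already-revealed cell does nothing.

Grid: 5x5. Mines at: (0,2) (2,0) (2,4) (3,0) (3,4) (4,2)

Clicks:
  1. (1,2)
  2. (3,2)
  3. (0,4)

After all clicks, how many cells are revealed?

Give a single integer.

Answer: 6

Derivation:
Click 1 (1,2) count=1: revealed 1 new [(1,2)] -> total=1
Click 2 (3,2) count=1: revealed 1 new [(3,2)] -> total=2
Click 3 (0,4) count=0: revealed 4 new [(0,3) (0,4) (1,3) (1,4)] -> total=6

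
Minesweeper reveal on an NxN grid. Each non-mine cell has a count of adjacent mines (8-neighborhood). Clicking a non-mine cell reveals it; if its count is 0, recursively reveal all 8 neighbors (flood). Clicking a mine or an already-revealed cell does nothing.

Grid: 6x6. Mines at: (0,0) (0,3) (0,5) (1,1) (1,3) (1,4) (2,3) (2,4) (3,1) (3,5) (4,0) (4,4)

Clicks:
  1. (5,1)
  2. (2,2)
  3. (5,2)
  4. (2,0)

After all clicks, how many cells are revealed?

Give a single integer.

Answer: 8

Derivation:
Click 1 (5,1) count=1: revealed 1 new [(5,1)] -> total=1
Click 2 (2,2) count=4: revealed 1 new [(2,2)] -> total=2
Click 3 (5,2) count=0: revealed 5 new [(4,1) (4,2) (4,3) (5,2) (5,3)] -> total=7
Click 4 (2,0) count=2: revealed 1 new [(2,0)] -> total=8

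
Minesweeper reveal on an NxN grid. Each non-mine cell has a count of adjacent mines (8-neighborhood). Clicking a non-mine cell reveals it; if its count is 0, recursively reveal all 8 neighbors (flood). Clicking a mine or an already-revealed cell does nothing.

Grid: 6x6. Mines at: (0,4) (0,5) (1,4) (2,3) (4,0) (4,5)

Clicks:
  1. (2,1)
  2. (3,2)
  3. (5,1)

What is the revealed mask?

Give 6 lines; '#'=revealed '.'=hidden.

Answer: ####..
####..
###...
###...
......
.#....

Derivation:
Click 1 (2,1) count=0: revealed 14 new [(0,0) (0,1) (0,2) (0,3) (1,0) (1,1) (1,2) (1,3) (2,0) (2,1) (2,2) (3,0) (3,1) (3,2)] -> total=14
Click 2 (3,2) count=1: revealed 0 new [(none)] -> total=14
Click 3 (5,1) count=1: revealed 1 new [(5,1)] -> total=15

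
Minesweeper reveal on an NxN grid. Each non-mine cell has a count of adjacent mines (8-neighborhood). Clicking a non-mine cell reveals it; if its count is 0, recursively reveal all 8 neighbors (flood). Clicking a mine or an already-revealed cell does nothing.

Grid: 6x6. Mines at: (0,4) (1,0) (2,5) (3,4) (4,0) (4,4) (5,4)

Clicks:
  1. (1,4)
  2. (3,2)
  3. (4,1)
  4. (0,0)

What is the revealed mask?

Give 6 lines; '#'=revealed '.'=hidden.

Click 1 (1,4) count=2: revealed 1 new [(1,4)] -> total=1
Click 2 (3,2) count=0: revealed 18 new [(0,1) (0,2) (0,3) (1,1) (1,2) (1,3) (2,1) (2,2) (2,3) (3,1) (3,2) (3,3) (4,1) (4,2) (4,3) (5,1) (5,2) (5,3)] -> total=19
Click 3 (4,1) count=1: revealed 0 new [(none)] -> total=19
Click 4 (0,0) count=1: revealed 1 new [(0,0)] -> total=20

Answer: ####..
.####.
.###..
.###..
.###..
.###..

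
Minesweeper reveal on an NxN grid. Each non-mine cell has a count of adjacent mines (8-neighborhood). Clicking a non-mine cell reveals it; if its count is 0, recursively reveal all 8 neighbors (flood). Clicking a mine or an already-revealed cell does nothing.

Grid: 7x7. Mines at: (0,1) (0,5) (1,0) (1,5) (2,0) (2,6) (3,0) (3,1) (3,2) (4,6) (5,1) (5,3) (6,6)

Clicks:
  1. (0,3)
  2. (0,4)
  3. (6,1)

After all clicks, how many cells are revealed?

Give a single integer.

Click 1 (0,3) count=0: revealed 9 new [(0,2) (0,3) (0,4) (1,2) (1,3) (1,4) (2,2) (2,3) (2,4)] -> total=9
Click 2 (0,4) count=2: revealed 0 new [(none)] -> total=9
Click 3 (6,1) count=1: revealed 1 new [(6,1)] -> total=10

Answer: 10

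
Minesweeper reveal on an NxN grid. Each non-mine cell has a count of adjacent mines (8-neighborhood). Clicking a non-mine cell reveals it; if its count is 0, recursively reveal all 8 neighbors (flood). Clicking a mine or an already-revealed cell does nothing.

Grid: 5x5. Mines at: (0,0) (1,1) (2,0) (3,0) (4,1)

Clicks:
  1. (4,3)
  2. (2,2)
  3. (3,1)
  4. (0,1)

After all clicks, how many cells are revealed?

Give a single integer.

Answer: 17

Derivation:
Click 1 (4,3) count=0: revealed 15 new [(0,2) (0,3) (0,4) (1,2) (1,3) (1,4) (2,2) (2,3) (2,4) (3,2) (3,3) (3,4) (4,2) (4,3) (4,4)] -> total=15
Click 2 (2,2) count=1: revealed 0 new [(none)] -> total=15
Click 3 (3,1) count=3: revealed 1 new [(3,1)] -> total=16
Click 4 (0,1) count=2: revealed 1 new [(0,1)] -> total=17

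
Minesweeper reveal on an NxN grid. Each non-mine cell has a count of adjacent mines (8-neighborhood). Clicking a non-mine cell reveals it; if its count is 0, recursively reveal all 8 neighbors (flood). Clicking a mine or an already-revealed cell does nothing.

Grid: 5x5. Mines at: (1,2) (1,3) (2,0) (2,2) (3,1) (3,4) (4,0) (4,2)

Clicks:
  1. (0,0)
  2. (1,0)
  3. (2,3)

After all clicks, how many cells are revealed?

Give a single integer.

Answer: 5

Derivation:
Click 1 (0,0) count=0: revealed 4 new [(0,0) (0,1) (1,0) (1,1)] -> total=4
Click 2 (1,0) count=1: revealed 0 new [(none)] -> total=4
Click 3 (2,3) count=4: revealed 1 new [(2,3)] -> total=5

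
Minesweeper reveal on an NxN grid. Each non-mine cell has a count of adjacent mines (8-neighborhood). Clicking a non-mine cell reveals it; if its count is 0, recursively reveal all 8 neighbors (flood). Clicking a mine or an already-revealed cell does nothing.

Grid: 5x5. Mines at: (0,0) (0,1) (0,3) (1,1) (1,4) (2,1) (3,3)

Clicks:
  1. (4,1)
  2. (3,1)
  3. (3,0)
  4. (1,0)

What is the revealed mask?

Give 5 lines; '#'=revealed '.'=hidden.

Click 1 (4,1) count=0: revealed 6 new [(3,0) (3,1) (3,2) (4,0) (4,1) (4,2)] -> total=6
Click 2 (3,1) count=1: revealed 0 new [(none)] -> total=6
Click 3 (3,0) count=1: revealed 0 new [(none)] -> total=6
Click 4 (1,0) count=4: revealed 1 new [(1,0)] -> total=7

Answer: .....
#....
.....
###..
###..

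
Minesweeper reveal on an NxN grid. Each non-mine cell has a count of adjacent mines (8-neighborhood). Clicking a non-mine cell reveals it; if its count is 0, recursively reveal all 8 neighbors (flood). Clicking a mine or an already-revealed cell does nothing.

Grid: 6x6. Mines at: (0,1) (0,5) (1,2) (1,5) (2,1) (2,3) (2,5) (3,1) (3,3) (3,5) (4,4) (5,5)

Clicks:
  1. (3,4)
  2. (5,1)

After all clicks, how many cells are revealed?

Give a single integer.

Click 1 (3,4) count=5: revealed 1 new [(3,4)] -> total=1
Click 2 (5,1) count=0: revealed 8 new [(4,0) (4,1) (4,2) (4,3) (5,0) (5,1) (5,2) (5,3)] -> total=9

Answer: 9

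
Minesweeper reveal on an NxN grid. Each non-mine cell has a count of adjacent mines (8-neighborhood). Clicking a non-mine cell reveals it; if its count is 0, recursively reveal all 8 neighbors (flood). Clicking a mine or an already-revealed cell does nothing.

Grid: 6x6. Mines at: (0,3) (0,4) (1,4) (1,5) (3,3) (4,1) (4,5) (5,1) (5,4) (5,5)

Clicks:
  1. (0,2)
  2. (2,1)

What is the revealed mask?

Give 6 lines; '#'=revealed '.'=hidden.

Answer: ###...
###...
###...
###...
......
......

Derivation:
Click 1 (0,2) count=1: revealed 1 new [(0,2)] -> total=1
Click 2 (2,1) count=0: revealed 11 new [(0,0) (0,1) (1,0) (1,1) (1,2) (2,0) (2,1) (2,2) (3,0) (3,1) (3,2)] -> total=12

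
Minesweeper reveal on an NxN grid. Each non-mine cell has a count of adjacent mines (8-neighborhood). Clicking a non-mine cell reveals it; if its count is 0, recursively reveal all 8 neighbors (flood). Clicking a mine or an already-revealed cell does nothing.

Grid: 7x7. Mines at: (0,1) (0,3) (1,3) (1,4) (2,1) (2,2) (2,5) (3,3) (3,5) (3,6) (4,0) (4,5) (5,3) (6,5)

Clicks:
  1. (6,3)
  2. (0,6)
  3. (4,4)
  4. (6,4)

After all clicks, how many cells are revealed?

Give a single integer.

Click 1 (6,3) count=1: revealed 1 new [(6,3)] -> total=1
Click 2 (0,6) count=0: revealed 4 new [(0,5) (0,6) (1,5) (1,6)] -> total=5
Click 3 (4,4) count=4: revealed 1 new [(4,4)] -> total=6
Click 4 (6,4) count=2: revealed 1 new [(6,4)] -> total=7

Answer: 7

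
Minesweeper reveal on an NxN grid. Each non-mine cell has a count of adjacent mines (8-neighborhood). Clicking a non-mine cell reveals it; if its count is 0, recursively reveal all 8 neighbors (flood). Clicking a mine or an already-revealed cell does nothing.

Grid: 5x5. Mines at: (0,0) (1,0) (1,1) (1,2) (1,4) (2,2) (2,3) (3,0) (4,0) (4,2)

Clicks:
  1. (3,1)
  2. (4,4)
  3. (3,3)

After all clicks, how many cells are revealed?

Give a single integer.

Click 1 (3,1) count=4: revealed 1 new [(3,1)] -> total=1
Click 2 (4,4) count=0: revealed 4 new [(3,3) (3,4) (4,3) (4,4)] -> total=5
Click 3 (3,3) count=3: revealed 0 new [(none)] -> total=5

Answer: 5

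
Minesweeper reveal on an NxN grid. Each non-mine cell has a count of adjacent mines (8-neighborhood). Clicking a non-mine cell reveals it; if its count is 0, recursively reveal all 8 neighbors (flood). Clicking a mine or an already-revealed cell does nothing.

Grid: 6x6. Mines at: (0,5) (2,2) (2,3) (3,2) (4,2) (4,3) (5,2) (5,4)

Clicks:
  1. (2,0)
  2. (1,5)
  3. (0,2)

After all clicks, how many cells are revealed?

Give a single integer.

Click 1 (2,0) count=0: revealed 18 new [(0,0) (0,1) (0,2) (0,3) (0,4) (1,0) (1,1) (1,2) (1,3) (1,4) (2,0) (2,1) (3,0) (3,1) (4,0) (4,1) (5,0) (5,1)] -> total=18
Click 2 (1,5) count=1: revealed 1 new [(1,5)] -> total=19
Click 3 (0,2) count=0: revealed 0 new [(none)] -> total=19

Answer: 19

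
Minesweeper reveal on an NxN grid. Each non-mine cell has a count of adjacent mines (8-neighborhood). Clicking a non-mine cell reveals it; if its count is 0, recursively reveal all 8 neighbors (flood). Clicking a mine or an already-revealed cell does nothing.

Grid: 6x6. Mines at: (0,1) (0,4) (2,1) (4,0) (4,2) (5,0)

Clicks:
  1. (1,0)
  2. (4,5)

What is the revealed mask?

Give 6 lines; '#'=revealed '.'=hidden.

Click 1 (1,0) count=2: revealed 1 new [(1,0)] -> total=1
Click 2 (4,5) count=0: revealed 18 new [(1,2) (1,3) (1,4) (1,5) (2,2) (2,3) (2,4) (2,5) (3,2) (3,3) (3,4) (3,5) (4,3) (4,4) (4,5) (5,3) (5,4) (5,5)] -> total=19

Answer: ......
#.####
..####
..####
...###
...###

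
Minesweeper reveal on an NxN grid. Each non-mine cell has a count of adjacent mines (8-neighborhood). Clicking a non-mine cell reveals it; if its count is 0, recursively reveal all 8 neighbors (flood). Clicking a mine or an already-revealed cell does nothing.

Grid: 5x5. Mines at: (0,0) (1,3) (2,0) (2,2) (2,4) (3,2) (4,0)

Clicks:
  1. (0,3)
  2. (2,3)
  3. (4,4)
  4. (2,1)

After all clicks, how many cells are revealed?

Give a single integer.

Click 1 (0,3) count=1: revealed 1 new [(0,3)] -> total=1
Click 2 (2,3) count=4: revealed 1 new [(2,3)] -> total=2
Click 3 (4,4) count=0: revealed 4 new [(3,3) (3,4) (4,3) (4,4)] -> total=6
Click 4 (2,1) count=3: revealed 1 new [(2,1)] -> total=7

Answer: 7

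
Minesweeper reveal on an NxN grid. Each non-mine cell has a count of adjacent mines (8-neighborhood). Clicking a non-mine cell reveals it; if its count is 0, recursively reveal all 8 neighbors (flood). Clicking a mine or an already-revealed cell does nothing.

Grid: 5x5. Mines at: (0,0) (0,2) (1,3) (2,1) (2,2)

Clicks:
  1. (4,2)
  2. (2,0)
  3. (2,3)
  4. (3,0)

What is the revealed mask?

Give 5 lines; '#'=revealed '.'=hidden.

Click 1 (4,2) count=0: revealed 12 new [(2,3) (2,4) (3,0) (3,1) (3,2) (3,3) (3,4) (4,0) (4,1) (4,2) (4,3) (4,4)] -> total=12
Click 2 (2,0) count=1: revealed 1 new [(2,0)] -> total=13
Click 3 (2,3) count=2: revealed 0 new [(none)] -> total=13
Click 4 (3,0) count=1: revealed 0 new [(none)] -> total=13

Answer: .....
.....
#..##
#####
#####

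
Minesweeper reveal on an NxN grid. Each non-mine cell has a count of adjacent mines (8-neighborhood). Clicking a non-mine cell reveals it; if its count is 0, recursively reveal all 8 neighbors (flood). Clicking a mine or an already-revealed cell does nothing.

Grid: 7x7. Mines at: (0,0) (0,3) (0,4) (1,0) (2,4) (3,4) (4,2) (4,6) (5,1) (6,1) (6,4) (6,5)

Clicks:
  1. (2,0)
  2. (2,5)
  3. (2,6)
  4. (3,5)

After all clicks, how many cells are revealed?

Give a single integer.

Answer: 9

Derivation:
Click 1 (2,0) count=1: revealed 1 new [(2,0)] -> total=1
Click 2 (2,5) count=2: revealed 1 new [(2,5)] -> total=2
Click 3 (2,6) count=0: revealed 7 new [(0,5) (0,6) (1,5) (1,6) (2,6) (3,5) (3,6)] -> total=9
Click 4 (3,5) count=3: revealed 0 new [(none)] -> total=9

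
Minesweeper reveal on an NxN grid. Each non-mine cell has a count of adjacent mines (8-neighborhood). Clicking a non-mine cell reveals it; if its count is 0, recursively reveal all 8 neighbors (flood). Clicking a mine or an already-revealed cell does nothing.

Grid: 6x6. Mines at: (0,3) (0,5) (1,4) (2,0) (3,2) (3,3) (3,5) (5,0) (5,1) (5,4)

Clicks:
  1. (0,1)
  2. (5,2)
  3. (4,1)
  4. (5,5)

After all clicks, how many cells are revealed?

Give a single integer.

Click 1 (0,1) count=0: revealed 6 new [(0,0) (0,1) (0,2) (1,0) (1,1) (1,2)] -> total=6
Click 2 (5,2) count=1: revealed 1 new [(5,2)] -> total=7
Click 3 (4,1) count=3: revealed 1 new [(4,1)] -> total=8
Click 4 (5,5) count=1: revealed 1 new [(5,5)] -> total=9

Answer: 9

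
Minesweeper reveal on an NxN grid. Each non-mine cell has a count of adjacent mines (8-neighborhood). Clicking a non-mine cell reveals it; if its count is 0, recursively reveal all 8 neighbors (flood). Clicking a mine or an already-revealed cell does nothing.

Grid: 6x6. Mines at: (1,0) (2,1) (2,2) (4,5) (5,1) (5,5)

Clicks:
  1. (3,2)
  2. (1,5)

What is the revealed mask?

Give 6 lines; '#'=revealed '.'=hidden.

Answer: .#####
.#####
...###
..####
......
......

Derivation:
Click 1 (3,2) count=2: revealed 1 new [(3,2)] -> total=1
Click 2 (1,5) count=0: revealed 16 new [(0,1) (0,2) (0,3) (0,4) (0,5) (1,1) (1,2) (1,3) (1,4) (1,5) (2,3) (2,4) (2,5) (3,3) (3,4) (3,5)] -> total=17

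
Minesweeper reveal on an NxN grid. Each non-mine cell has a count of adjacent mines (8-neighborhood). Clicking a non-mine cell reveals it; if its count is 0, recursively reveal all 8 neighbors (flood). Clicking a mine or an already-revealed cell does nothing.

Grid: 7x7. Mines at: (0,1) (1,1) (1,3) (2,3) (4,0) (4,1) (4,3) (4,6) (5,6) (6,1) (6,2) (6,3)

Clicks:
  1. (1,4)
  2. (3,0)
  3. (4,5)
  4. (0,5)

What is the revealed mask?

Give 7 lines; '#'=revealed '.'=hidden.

Click 1 (1,4) count=2: revealed 1 new [(1,4)] -> total=1
Click 2 (3,0) count=2: revealed 1 new [(3,0)] -> total=2
Click 3 (4,5) count=2: revealed 1 new [(4,5)] -> total=3
Click 4 (0,5) count=0: revealed 11 new [(0,4) (0,5) (0,6) (1,5) (1,6) (2,4) (2,5) (2,6) (3,4) (3,5) (3,6)] -> total=14

Answer: ....###
....###
....###
#...###
.....#.
.......
.......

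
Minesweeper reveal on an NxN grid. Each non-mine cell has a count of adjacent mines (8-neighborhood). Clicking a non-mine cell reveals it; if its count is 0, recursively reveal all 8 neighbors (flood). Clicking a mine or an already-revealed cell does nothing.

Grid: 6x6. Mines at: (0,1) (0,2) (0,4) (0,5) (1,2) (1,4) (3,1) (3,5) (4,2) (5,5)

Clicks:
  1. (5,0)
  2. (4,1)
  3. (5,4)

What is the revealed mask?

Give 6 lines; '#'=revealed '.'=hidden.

Click 1 (5,0) count=0: revealed 4 new [(4,0) (4,1) (5,0) (5,1)] -> total=4
Click 2 (4,1) count=2: revealed 0 new [(none)] -> total=4
Click 3 (5,4) count=1: revealed 1 new [(5,4)] -> total=5

Answer: ......
......
......
......
##....
##..#.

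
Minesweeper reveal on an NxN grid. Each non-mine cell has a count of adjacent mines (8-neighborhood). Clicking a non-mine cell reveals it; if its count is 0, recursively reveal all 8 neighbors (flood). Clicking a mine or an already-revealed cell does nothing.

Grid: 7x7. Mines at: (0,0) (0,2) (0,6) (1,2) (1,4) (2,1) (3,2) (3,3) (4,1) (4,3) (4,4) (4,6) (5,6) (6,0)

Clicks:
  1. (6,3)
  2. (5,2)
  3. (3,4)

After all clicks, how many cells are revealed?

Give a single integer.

Answer: 11

Derivation:
Click 1 (6,3) count=0: revealed 10 new [(5,1) (5,2) (5,3) (5,4) (5,5) (6,1) (6,2) (6,3) (6,4) (6,5)] -> total=10
Click 2 (5,2) count=2: revealed 0 new [(none)] -> total=10
Click 3 (3,4) count=3: revealed 1 new [(3,4)] -> total=11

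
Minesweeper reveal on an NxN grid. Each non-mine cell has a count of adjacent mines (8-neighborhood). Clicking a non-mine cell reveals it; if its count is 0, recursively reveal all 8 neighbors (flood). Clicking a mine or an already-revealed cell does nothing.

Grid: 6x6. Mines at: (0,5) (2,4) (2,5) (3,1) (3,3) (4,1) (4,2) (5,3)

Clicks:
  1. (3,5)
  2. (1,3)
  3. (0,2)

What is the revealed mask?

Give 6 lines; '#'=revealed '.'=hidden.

Answer: #####.
#####.
####..
.....#
......
......

Derivation:
Click 1 (3,5) count=2: revealed 1 new [(3,5)] -> total=1
Click 2 (1,3) count=1: revealed 1 new [(1,3)] -> total=2
Click 3 (0,2) count=0: revealed 13 new [(0,0) (0,1) (0,2) (0,3) (0,4) (1,0) (1,1) (1,2) (1,4) (2,0) (2,1) (2,2) (2,3)] -> total=15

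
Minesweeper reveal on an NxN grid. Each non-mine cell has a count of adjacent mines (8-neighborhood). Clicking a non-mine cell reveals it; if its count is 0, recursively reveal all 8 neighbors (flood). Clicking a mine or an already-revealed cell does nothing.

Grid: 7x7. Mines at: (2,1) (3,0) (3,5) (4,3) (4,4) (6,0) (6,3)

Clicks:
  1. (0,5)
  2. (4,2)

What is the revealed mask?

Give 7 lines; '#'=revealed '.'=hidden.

Answer: #######
#######
..#####
..###..
..#....
.......
.......

Derivation:
Click 1 (0,5) count=0: revealed 22 new [(0,0) (0,1) (0,2) (0,3) (0,4) (0,5) (0,6) (1,0) (1,1) (1,2) (1,3) (1,4) (1,5) (1,6) (2,2) (2,3) (2,4) (2,5) (2,6) (3,2) (3,3) (3,4)] -> total=22
Click 2 (4,2) count=1: revealed 1 new [(4,2)] -> total=23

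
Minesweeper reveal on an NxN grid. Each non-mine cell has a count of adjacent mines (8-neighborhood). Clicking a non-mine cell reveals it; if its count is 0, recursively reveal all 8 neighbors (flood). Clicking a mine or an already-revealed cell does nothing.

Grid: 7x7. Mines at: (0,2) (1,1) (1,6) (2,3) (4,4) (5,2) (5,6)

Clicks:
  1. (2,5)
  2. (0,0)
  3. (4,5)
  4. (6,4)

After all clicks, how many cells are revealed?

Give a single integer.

Answer: 9

Derivation:
Click 1 (2,5) count=1: revealed 1 new [(2,5)] -> total=1
Click 2 (0,0) count=1: revealed 1 new [(0,0)] -> total=2
Click 3 (4,5) count=2: revealed 1 new [(4,5)] -> total=3
Click 4 (6,4) count=0: revealed 6 new [(5,3) (5,4) (5,5) (6,3) (6,4) (6,5)] -> total=9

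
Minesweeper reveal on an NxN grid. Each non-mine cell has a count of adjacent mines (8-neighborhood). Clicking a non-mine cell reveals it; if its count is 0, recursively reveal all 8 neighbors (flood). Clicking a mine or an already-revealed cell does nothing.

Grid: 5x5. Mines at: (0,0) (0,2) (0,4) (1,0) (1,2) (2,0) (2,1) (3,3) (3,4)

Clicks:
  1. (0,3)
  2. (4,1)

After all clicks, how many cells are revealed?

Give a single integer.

Click 1 (0,3) count=3: revealed 1 new [(0,3)] -> total=1
Click 2 (4,1) count=0: revealed 6 new [(3,0) (3,1) (3,2) (4,0) (4,1) (4,2)] -> total=7

Answer: 7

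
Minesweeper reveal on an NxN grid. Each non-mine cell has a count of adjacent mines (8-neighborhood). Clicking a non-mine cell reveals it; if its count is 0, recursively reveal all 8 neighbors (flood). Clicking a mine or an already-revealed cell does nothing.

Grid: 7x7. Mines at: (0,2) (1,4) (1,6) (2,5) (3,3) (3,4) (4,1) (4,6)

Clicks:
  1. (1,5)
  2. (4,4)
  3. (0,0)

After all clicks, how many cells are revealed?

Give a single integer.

Click 1 (1,5) count=3: revealed 1 new [(1,5)] -> total=1
Click 2 (4,4) count=2: revealed 1 new [(4,4)] -> total=2
Click 3 (0,0) count=0: revealed 11 new [(0,0) (0,1) (1,0) (1,1) (1,2) (2,0) (2,1) (2,2) (3,0) (3,1) (3,2)] -> total=13

Answer: 13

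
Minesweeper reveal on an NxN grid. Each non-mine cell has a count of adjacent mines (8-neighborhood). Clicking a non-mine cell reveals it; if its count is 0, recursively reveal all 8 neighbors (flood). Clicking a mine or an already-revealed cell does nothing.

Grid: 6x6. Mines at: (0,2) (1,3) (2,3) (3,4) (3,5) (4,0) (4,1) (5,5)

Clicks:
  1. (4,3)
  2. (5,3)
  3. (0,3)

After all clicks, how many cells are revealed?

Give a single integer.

Answer: 7

Derivation:
Click 1 (4,3) count=1: revealed 1 new [(4,3)] -> total=1
Click 2 (5,3) count=0: revealed 5 new [(4,2) (4,4) (5,2) (5,3) (5,4)] -> total=6
Click 3 (0,3) count=2: revealed 1 new [(0,3)] -> total=7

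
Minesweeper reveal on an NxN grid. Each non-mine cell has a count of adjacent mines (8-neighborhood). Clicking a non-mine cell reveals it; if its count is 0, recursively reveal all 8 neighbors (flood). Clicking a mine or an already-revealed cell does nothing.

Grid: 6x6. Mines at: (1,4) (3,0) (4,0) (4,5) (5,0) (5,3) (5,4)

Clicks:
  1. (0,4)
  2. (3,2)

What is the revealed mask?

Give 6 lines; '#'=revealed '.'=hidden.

Click 1 (0,4) count=1: revealed 1 new [(0,4)] -> total=1
Click 2 (3,2) count=0: revealed 21 new [(0,0) (0,1) (0,2) (0,3) (1,0) (1,1) (1,2) (1,3) (2,0) (2,1) (2,2) (2,3) (2,4) (3,1) (3,2) (3,3) (3,4) (4,1) (4,2) (4,3) (4,4)] -> total=22

Answer: #####.
####..
#####.
.####.
.####.
......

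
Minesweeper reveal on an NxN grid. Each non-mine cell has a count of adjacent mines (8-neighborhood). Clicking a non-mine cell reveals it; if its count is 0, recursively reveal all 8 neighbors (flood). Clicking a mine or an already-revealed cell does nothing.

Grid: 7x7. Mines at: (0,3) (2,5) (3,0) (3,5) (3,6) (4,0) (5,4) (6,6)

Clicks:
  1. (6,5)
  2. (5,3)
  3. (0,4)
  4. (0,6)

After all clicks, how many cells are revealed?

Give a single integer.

Click 1 (6,5) count=2: revealed 1 new [(6,5)] -> total=1
Click 2 (5,3) count=1: revealed 1 new [(5,3)] -> total=2
Click 3 (0,4) count=1: revealed 1 new [(0,4)] -> total=3
Click 4 (0,6) count=0: revealed 5 new [(0,5) (0,6) (1,4) (1,5) (1,6)] -> total=8

Answer: 8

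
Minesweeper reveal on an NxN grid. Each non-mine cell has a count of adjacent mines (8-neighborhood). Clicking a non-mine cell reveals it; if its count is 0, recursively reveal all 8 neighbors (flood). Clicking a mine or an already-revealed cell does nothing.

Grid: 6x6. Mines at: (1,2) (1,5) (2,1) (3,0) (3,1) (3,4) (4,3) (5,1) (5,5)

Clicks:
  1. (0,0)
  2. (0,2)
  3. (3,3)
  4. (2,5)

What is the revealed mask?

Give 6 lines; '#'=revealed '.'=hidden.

Answer: ###...
##....
.....#
...#..
......
......

Derivation:
Click 1 (0,0) count=0: revealed 4 new [(0,0) (0,1) (1,0) (1,1)] -> total=4
Click 2 (0,2) count=1: revealed 1 new [(0,2)] -> total=5
Click 3 (3,3) count=2: revealed 1 new [(3,3)] -> total=6
Click 4 (2,5) count=2: revealed 1 new [(2,5)] -> total=7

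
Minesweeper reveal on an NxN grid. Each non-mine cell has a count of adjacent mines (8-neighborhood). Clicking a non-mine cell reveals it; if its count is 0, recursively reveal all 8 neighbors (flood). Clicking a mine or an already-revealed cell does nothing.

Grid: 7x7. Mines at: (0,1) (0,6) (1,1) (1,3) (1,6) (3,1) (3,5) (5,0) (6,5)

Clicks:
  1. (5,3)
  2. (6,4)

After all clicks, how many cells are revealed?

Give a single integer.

Answer: 18

Derivation:
Click 1 (5,3) count=0: revealed 18 new [(2,2) (2,3) (2,4) (3,2) (3,3) (3,4) (4,1) (4,2) (4,3) (4,4) (5,1) (5,2) (5,3) (5,4) (6,1) (6,2) (6,3) (6,4)] -> total=18
Click 2 (6,4) count=1: revealed 0 new [(none)] -> total=18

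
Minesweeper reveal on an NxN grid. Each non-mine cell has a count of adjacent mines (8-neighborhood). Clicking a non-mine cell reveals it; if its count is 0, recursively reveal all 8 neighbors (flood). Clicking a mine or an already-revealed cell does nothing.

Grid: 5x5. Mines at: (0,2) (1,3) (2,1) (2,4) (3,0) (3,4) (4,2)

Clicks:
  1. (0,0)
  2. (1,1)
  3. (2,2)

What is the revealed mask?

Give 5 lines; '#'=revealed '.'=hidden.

Click 1 (0,0) count=0: revealed 4 new [(0,0) (0,1) (1,0) (1,1)] -> total=4
Click 2 (1,1) count=2: revealed 0 new [(none)] -> total=4
Click 3 (2,2) count=2: revealed 1 new [(2,2)] -> total=5

Answer: ##...
##...
..#..
.....
.....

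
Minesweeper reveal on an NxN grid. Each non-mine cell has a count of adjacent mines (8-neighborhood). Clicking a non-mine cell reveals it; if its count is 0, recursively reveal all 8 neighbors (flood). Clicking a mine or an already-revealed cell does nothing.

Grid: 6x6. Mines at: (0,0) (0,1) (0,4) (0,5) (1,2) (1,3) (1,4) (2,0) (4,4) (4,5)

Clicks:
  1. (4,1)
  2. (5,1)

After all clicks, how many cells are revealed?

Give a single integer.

Answer: 15

Derivation:
Click 1 (4,1) count=0: revealed 15 new [(2,1) (2,2) (2,3) (3,0) (3,1) (3,2) (3,3) (4,0) (4,1) (4,2) (4,3) (5,0) (5,1) (5,2) (5,3)] -> total=15
Click 2 (5,1) count=0: revealed 0 new [(none)] -> total=15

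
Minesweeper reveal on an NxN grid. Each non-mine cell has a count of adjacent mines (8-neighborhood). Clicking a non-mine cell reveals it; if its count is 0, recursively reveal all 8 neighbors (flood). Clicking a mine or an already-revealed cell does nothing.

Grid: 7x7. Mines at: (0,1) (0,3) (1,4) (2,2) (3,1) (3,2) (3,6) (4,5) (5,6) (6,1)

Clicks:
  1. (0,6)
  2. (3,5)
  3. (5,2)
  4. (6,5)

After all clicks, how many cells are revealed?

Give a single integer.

Answer: 9

Derivation:
Click 1 (0,6) count=0: revealed 6 new [(0,5) (0,6) (1,5) (1,6) (2,5) (2,6)] -> total=6
Click 2 (3,5) count=2: revealed 1 new [(3,5)] -> total=7
Click 3 (5,2) count=1: revealed 1 new [(5,2)] -> total=8
Click 4 (6,5) count=1: revealed 1 new [(6,5)] -> total=9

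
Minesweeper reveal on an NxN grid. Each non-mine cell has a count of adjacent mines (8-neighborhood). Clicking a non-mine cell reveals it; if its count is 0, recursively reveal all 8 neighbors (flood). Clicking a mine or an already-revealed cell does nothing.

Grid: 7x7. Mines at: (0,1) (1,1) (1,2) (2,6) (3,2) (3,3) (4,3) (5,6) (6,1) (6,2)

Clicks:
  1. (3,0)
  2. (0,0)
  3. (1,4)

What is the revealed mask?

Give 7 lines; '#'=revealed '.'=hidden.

Answer: #..####
...####
##.###.
##.....
##.....
##.....
.......

Derivation:
Click 1 (3,0) count=0: revealed 8 new [(2,0) (2,1) (3,0) (3,1) (4,0) (4,1) (5,0) (5,1)] -> total=8
Click 2 (0,0) count=2: revealed 1 new [(0,0)] -> total=9
Click 3 (1,4) count=0: revealed 11 new [(0,3) (0,4) (0,5) (0,6) (1,3) (1,4) (1,5) (1,6) (2,3) (2,4) (2,5)] -> total=20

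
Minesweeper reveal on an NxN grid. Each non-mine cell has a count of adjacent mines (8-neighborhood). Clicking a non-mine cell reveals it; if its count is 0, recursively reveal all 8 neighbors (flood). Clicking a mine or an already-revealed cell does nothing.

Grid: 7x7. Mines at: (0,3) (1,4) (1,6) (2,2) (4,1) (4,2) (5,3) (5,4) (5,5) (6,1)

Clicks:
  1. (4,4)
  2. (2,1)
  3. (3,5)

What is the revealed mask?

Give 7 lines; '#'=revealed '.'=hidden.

Answer: .......
.......
.#.####
...####
...####
.......
.......

Derivation:
Click 1 (4,4) count=3: revealed 1 new [(4,4)] -> total=1
Click 2 (2,1) count=1: revealed 1 new [(2,1)] -> total=2
Click 3 (3,5) count=0: revealed 11 new [(2,3) (2,4) (2,5) (2,6) (3,3) (3,4) (3,5) (3,6) (4,3) (4,5) (4,6)] -> total=13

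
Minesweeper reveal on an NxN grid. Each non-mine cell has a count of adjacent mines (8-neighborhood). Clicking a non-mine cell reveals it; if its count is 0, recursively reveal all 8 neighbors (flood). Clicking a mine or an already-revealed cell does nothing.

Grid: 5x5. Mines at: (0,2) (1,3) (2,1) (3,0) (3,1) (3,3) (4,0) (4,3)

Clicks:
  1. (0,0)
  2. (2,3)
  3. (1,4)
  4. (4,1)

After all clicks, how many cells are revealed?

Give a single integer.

Answer: 7

Derivation:
Click 1 (0,0) count=0: revealed 4 new [(0,0) (0,1) (1,0) (1,1)] -> total=4
Click 2 (2,3) count=2: revealed 1 new [(2,3)] -> total=5
Click 3 (1,4) count=1: revealed 1 new [(1,4)] -> total=6
Click 4 (4,1) count=3: revealed 1 new [(4,1)] -> total=7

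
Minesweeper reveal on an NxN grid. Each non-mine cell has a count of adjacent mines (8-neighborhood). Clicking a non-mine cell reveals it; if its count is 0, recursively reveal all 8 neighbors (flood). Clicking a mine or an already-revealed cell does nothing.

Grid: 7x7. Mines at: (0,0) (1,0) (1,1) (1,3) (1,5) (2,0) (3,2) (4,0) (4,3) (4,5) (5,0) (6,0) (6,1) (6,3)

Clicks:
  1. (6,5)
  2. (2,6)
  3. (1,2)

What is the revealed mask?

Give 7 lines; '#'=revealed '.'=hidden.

Click 1 (6,5) count=0: revealed 6 new [(5,4) (5,5) (5,6) (6,4) (6,5) (6,6)] -> total=6
Click 2 (2,6) count=1: revealed 1 new [(2,6)] -> total=7
Click 3 (1,2) count=2: revealed 1 new [(1,2)] -> total=8

Answer: .......
..#....
......#
.......
.......
....###
....###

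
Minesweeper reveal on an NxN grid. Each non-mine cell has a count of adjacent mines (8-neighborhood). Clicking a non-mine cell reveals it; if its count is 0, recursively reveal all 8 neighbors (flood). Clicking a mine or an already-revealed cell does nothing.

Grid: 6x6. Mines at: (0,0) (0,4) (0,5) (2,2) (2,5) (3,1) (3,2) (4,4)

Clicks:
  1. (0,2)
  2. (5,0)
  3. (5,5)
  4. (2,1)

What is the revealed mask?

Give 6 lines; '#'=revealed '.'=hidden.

Click 1 (0,2) count=0: revealed 6 new [(0,1) (0,2) (0,3) (1,1) (1,2) (1,3)] -> total=6
Click 2 (5,0) count=0: revealed 8 new [(4,0) (4,1) (4,2) (4,3) (5,0) (5,1) (5,2) (5,3)] -> total=14
Click 3 (5,5) count=1: revealed 1 new [(5,5)] -> total=15
Click 4 (2,1) count=3: revealed 1 new [(2,1)] -> total=16

Answer: .###..
.###..
.#....
......
####..
####.#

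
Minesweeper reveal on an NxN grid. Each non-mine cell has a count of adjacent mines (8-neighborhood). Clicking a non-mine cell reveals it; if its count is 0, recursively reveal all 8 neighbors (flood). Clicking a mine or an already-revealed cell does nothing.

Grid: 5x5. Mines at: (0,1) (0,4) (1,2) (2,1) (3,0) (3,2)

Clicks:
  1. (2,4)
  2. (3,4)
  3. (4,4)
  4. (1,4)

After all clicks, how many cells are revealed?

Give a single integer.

Click 1 (2,4) count=0: revealed 8 new [(1,3) (1,4) (2,3) (2,4) (3,3) (3,4) (4,3) (4,4)] -> total=8
Click 2 (3,4) count=0: revealed 0 new [(none)] -> total=8
Click 3 (4,4) count=0: revealed 0 new [(none)] -> total=8
Click 4 (1,4) count=1: revealed 0 new [(none)] -> total=8

Answer: 8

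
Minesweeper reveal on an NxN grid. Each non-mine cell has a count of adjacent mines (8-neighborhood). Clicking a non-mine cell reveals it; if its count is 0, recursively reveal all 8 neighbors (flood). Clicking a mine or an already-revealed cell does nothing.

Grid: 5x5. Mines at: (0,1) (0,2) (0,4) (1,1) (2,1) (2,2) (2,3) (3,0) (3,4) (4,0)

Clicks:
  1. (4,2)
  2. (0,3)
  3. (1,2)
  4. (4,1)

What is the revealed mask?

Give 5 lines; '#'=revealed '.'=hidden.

Answer: ...#.
..#..
.....
.###.
.###.

Derivation:
Click 1 (4,2) count=0: revealed 6 new [(3,1) (3,2) (3,3) (4,1) (4,2) (4,3)] -> total=6
Click 2 (0,3) count=2: revealed 1 new [(0,3)] -> total=7
Click 3 (1,2) count=6: revealed 1 new [(1,2)] -> total=8
Click 4 (4,1) count=2: revealed 0 new [(none)] -> total=8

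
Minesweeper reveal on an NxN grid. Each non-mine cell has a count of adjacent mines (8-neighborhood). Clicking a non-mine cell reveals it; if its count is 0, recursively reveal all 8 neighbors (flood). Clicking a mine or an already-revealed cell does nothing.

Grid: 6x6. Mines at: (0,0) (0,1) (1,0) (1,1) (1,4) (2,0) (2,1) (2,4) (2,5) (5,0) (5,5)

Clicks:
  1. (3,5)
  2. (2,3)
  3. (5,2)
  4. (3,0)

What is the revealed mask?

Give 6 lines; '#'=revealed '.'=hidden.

Click 1 (3,5) count=2: revealed 1 new [(3,5)] -> total=1
Click 2 (2,3) count=2: revealed 1 new [(2,3)] -> total=2
Click 3 (5,2) count=0: revealed 12 new [(3,1) (3,2) (3,3) (3,4) (4,1) (4,2) (4,3) (4,4) (5,1) (5,2) (5,3) (5,4)] -> total=14
Click 4 (3,0) count=2: revealed 1 new [(3,0)] -> total=15

Answer: ......
......
...#..
######
.####.
.####.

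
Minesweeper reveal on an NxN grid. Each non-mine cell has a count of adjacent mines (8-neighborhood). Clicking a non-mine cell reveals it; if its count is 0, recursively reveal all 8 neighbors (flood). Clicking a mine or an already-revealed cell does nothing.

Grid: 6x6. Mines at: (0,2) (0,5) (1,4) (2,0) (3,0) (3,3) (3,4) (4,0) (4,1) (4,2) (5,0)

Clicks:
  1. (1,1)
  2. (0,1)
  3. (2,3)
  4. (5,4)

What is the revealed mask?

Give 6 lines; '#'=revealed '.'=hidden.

Answer: .#....
.#....
...#..
......
...###
...###

Derivation:
Click 1 (1,1) count=2: revealed 1 new [(1,1)] -> total=1
Click 2 (0,1) count=1: revealed 1 new [(0,1)] -> total=2
Click 3 (2,3) count=3: revealed 1 new [(2,3)] -> total=3
Click 4 (5,4) count=0: revealed 6 new [(4,3) (4,4) (4,5) (5,3) (5,4) (5,5)] -> total=9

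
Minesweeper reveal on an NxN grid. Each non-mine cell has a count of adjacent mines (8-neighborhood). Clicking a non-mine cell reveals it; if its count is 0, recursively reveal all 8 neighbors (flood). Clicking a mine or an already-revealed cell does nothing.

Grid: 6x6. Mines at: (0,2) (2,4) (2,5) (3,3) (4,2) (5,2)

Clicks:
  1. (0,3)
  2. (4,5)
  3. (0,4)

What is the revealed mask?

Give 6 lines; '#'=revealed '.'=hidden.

Answer: ...###
...###
......
....##
...###
...###

Derivation:
Click 1 (0,3) count=1: revealed 1 new [(0,3)] -> total=1
Click 2 (4,5) count=0: revealed 8 new [(3,4) (3,5) (4,3) (4,4) (4,5) (5,3) (5,4) (5,5)] -> total=9
Click 3 (0,4) count=0: revealed 5 new [(0,4) (0,5) (1,3) (1,4) (1,5)] -> total=14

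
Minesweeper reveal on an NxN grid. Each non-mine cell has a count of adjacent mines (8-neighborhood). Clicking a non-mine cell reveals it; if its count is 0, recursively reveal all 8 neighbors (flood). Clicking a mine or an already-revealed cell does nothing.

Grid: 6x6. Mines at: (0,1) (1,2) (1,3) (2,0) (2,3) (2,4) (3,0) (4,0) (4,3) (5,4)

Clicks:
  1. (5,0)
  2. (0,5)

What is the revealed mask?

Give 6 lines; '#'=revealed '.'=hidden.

Answer: ....##
....##
......
......
......
#.....

Derivation:
Click 1 (5,0) count=1: revealed 1 new [(5,0)] -> total=1
Click 2 (0,5) count=0: revealed 4 new [(0,4) (0,5) (1,4) (1,5)] -> total=5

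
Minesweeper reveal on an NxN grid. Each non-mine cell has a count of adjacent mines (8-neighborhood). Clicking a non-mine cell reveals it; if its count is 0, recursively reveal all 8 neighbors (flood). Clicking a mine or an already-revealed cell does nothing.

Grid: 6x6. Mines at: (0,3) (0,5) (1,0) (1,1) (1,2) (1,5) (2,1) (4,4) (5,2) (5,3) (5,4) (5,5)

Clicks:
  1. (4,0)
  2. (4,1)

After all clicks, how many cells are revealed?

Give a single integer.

Click 1 (4,0) count=0: revealed 6 new [(3,0) (3,1) (4,0) (4,1) (5,0) (5,1)] -> total=6
Click 2 (4,1) count=1: revealed 0 new [(none)] -> total=6

Answer: 6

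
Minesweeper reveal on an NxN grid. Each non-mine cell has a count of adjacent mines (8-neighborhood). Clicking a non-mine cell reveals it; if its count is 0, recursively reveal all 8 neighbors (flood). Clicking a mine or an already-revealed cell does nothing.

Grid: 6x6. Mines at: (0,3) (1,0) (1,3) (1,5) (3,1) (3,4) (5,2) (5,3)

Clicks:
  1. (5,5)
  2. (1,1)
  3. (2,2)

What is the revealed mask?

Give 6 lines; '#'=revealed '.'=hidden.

Answer: ......
.#....
..#...
......
....##
....##

Derivation:
Click 1 (5,5) count=0: revealed 4 new [(4,4) (4,5) (5,4) (5,5)] -> total=4
Click 2 (1,1) count=1: revealed 1 new [(1,1)] -> total=5
Click 3 (2,2) count=2: revealed 1 new [(2,2)] -> total=6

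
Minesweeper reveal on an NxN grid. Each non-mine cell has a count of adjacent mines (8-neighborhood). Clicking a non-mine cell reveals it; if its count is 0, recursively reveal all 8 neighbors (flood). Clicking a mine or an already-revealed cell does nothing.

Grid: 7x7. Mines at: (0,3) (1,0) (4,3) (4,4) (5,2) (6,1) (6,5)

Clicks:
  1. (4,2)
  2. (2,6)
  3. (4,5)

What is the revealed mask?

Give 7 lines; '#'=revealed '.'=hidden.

Answer: ....###
.######
#######
#######
###..##
##...##
.......

Derivation:
Click 1 (4,2) count=2: revealed 1 new [(4,2)] -> total=1
Click 2 (2,6) count=0: revealed 31 new [(0,4) (0,5) (0,6) (1,1) (1,2) (1,3) (1,4) (1,5) (1,6) (2,0) (2,1) (2,2) (2,3) (2,4) (2,5) (2,6) (3,0) (3,1) (3,2) (3,3) (3,4) (3,5) (3,6) (4,0) (4,1) (4,5) (4,6) (5,0) (5,1) (5,5) (5,6)] -> total=32
Click 3 (4,5) count=1: revealed 0 new [(none)] -> total=32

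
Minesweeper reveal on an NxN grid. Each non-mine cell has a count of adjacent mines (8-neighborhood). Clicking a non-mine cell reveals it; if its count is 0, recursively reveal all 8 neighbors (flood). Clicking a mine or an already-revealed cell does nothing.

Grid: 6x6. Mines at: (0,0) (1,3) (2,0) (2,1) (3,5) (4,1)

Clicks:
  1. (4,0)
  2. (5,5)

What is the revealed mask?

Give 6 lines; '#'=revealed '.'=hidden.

Click 1 (4,0) count=1: revealed 1 new [(4,0)] -> total=1
Click 2 (5,5) count=0: revealed 14 new [(2,2) (2,3) (2,4) (3,2) (3,3) (3,4) (4,2) (4,3) (4,4) (4,5) (5,2) (5,3) (5,4) (5,5)] -> total=15

Answer: ......
......
..###.
..###.
#.####
..####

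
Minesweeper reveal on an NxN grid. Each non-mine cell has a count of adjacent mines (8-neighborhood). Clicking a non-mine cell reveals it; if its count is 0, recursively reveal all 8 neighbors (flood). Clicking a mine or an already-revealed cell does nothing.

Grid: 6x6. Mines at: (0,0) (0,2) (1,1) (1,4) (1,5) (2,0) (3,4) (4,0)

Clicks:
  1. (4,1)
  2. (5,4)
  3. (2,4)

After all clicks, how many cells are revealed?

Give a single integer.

Click 1 (4,1) count=1: revealed 1 new [(4,1)] -> total=1
Click 2 (5,4) count=0: revealed 15 new [(2,1) (2,2) (2,3) (3,1) (3,2) (3,3) (4,2) (4,3) (4,4) (4,5) (5,1) (5,2) (5,3) (5,4) (5,5)] -> total=16
Click 3 (2,4) count=3: revealed 1 new [(2,4)] -> total=17

Answer: 17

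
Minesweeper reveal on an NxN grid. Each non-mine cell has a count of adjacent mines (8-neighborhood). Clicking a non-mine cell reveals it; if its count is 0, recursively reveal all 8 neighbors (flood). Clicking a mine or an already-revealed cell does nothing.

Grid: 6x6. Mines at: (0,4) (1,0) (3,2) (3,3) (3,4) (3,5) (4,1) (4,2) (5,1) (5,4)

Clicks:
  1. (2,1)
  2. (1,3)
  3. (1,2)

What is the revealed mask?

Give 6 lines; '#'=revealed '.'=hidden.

Answer: .###..
.###..
.###..
......
......
......

Derivation:
Click 1 (2,1) count=2: revealed 1 new [(2,1)] -> total=1
Click 2 (1,3) count=1: revealed 1 new [(1,3)] -> total=2
Click 3 (1,2) count=0: revealed 7 new [(0,1) (0,2) (0,3) (1,1) (1,2) (2,2) (2,3)] -> total=9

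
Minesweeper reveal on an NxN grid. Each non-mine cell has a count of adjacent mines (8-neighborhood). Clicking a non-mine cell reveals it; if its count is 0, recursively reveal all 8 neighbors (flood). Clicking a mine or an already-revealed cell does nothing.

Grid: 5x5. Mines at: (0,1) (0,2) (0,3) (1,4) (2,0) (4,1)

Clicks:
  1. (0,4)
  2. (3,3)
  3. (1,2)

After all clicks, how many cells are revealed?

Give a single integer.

Answer: 15

Derivation:
Click 1 (0,4) count=2: revealed 1 new [(0,4)] -> total=1
Click 2 (3,3) count=0: revealed 14 new [(1,1) (1,2) (1,3) (2,1) (2,2) (2,3) (2,4) (3,1) (3,2) (3,3) (3,4) (4,2) (4,3) (4,4)] -> total=15
Click 3 (1,2) count=3: revealed 0 new [(none)] -> total=15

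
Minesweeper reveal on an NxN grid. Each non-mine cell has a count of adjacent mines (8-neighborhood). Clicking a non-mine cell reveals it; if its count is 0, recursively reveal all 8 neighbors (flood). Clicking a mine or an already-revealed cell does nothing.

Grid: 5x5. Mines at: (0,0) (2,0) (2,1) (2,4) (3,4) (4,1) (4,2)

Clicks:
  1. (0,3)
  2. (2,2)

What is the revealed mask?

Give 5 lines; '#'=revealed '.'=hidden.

Answer: .####
.####
..#..
.....
.....

Derivation:
Click 1 (0,3) count=0: revealed 8 new [(0,1) (0,2) (0,3) (0,4) (1,1) (1,2) (1,3) (1,4)] -> total=8
Click 2 (2,2) count=1: revealed 1 new [(2,2)] -> total=9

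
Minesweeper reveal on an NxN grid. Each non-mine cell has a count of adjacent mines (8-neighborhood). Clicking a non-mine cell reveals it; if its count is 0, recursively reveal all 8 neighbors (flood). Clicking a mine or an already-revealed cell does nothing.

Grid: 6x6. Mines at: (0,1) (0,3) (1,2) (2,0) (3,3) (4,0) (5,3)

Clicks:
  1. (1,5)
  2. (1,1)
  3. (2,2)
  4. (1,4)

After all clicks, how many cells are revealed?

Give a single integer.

Answer: 14

Derivation:
Click 1 (1,5) count=0: revealed 12 new [(0,4) (0,5) (1,4) (1,5) (2,4) (2,5) (3,4) (3,5) (4,4) (4,5) (5,4) (5,5)] -> total=12
Click 2 (1,1) count=3: revealed 1 new [(1,1)] -> total=13
Click 3 (2,2) count=2: revealed 1 new [(2,2)] -> total=14
Click 4 (1,4) count=1: revealed 0 new [(none)] -> total=14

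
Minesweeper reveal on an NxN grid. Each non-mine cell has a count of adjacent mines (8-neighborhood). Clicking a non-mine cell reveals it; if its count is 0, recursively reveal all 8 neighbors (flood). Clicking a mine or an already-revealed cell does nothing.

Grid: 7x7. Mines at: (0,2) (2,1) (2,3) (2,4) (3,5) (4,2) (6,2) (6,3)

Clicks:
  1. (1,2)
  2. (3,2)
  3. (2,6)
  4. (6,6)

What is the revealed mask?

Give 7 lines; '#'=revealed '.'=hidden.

Answer: .......
..#....
......#
..#....
....###
....###
....###

Derivation:
Click 1 (1,2) count=3: revealed 1 new [(1,2)] -> total=1
Click 2 (3,2) count=3: revealed 1 new [(3,2)] -> total=2
Click 3 (2,6) count=1: revealed 1 new [(2,6)] -> total=3
Click 4 (6,6) count=0: revealed 9 new [(4,4) (4,5) (4,6) (5,4) (5,5) (5,6) (6,4) (6,5) (6,6)] -> total=12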